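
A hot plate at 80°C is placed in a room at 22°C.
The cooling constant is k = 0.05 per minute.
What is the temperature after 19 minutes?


Newton's law: dT/dt = -k(T - T_a) has solution T(t) = T_a + (T₀ - T_a)e^(-kt).
Plug in T_a = 22, T₀ = 80, k = 0.05, t = 19: T(19) = 22 + (58)e^(-0.95) ≈ 44.4°C.


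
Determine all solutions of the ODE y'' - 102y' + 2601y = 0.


Characteristic equation: r² - 102r + 2601 = 0, i.e. (r - 51)² = 0.
Repeated root r = 51; include an x factor for the second linearly independent solution.
General solution: y = (C₁ + C₂x)e^(51x).


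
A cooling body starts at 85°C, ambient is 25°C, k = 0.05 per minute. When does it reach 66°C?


From T(t) = T_a + (T₀ - T_a)e^(-kt), set T(t) = 66:
(66 - 25) / (85 - 25) = e^(-0.05t), so t = -ln(0.683)/0.05 ≈ 7.6 minutes.


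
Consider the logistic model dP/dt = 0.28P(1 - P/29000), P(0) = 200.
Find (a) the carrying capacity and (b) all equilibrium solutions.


Logistic ODE dP/dt = 0.28P(1 - P/29000) has equilibria where dP/dt = 0, i.e. P = 0 or P = 29000.
The coefficient (1 - P/K) = 0 when P = K, identifying K = 29000 as the carrying capacity.
(a) K = 29000; (b) equilibria P = 0 and P = 29000.


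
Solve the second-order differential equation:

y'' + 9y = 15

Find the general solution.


Homogeneous part: r² + 9 = 0 ⇒ r = ±3i, so y_h = C₁cos(3x) + C₂sin(3x).
Try constant y_p = A; plug in: 9A = 15 ⇒ A = 5/3.
General solution: y = C₁cos(3x) + C₂sin(3x) + 5/3.


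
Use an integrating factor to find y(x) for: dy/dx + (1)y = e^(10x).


P(x) = 1 ⇒ μ = e^(x).
(μ y)' = e^(11x) ⇒ μ y = e^(11x)/11 + C.
Divide by μ: y = (1/11)e^(10x) + Ce^(-x).


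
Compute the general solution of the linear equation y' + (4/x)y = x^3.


P(x) = 4/x ⇒ μ = x^4.
(x^4 y)' = x^4·x^3 = x^7.
Integrate: x^4 y = x^8/(8) + C.
Solve for y: y = (1/8)x^4 + C/x^4.


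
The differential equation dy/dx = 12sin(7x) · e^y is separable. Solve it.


Separate: e^(-y) dy = 12sin(7x) dx.
Integrate: -e^(-y) = -(12/7)cos(7x) + C₀.
Rearrange: e^(-y) = (12/7)cos(7x) + C.


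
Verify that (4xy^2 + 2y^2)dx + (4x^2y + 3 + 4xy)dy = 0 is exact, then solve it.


Check exactness: ∂M/∂y = 8xy + 4y and ∂N/∂x = 8xy + 4y; equal, so the equation is exact.
Integrate M with respect to x (treating y as constant): ∫M dx = 2x^2y^2 + 2xy^2 + h(y).
Differentiate w.r.t. y and set equal to N: the x-dependent terms already match, leaving h'(y) = 3. Integrate: h(y) = 3y.
So F(x,y) = 2x^2y^2 + 3y + 2xy^2.
General solution: 2x^2y^2 + 3y + 2xy^2 = C.


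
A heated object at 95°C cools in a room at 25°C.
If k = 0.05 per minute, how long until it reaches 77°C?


From T(t) = T_a + (T₀ - T_a)e^(-kt), set T(t) = 77:
(77 - 25) / (95 - 25) = e^(-0.05t), so t = -ln(0.743)/0.05 ≈ 5.9 minutes.


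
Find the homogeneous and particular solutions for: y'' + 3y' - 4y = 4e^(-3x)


Characteristic roots of r² + 3r - 4 = 0 are 1, -4.
y_h = C₁e^(x) + C₂e^(-4x).
Forcing exponent -3 is not a characteristic root; try y_p = Ae^(-3x).
Substitute: A·(9 + (3)·-3 + (-4)) = A·-4 = 4, so A = -1.
General solution: y = C₁e^(x) + C₂e^(-4x) - e^(-3x).


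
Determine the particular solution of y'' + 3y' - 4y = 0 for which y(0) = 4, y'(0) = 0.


Characteristic roots of r² + 3r - 4 = 0 are -4, 1.
General solution y = c₁ e^(-4x) + c₂ e^(x).
Apply y(0) = 4: c₁ + c₂ = 4. Apply y'(0) = 0: -4 c₁ + 1 c₂ = 0.
Solve: c₁ = 4/5, c₂ = 16/5.
Particular solution: y = (4/5)e^(-4x) + (16/5)e^(x).


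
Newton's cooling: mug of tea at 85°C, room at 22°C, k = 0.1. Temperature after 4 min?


Newton's law: dT/dt = -k(T - T_a) has solution T(t) = T_a + (T₀ - T_a)e^(-kt).
Plug in T_a = 22, T₀ = 85, k = 0.1, t = 4: T(4) = 22 + (63)e^(-0.40) ≈ 64.2°C.


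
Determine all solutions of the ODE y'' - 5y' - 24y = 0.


Characteristic equation: r² - 5r - 24 = 0.
Factor: (r - 8)(r + 3) = 0 ⇒ r = 8, -3 (distinct real).
General solution: y = C₁e^(8x) + C₂e^(-3x).


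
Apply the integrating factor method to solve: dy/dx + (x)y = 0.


P(x) = x ⇒ μ = e^((1/2)x²).
Q(x) = 0 so μ y is constant: y = Ce^(-(1/2)x²).


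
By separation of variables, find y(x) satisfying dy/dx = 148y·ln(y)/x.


Separate: dy/[y ln(y)] = 148 dx/x.
Substitute u = ln(y): du/u = 148 dx/x.
Integrate: ln|ln(y)| = 148ln|x| + C₀, hence ln(y) = C·x^148.


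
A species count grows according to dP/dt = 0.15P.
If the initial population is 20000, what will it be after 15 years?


The ODE dP/dt = 0.15P has solution P(t) = P(0)e^(0.15t).
Substitute P(0) = 20000 and t = 15: P(15) = 20000 e^(2.25) ≈ 189755.


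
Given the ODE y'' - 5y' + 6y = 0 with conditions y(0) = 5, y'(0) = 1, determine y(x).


Characteristic roots of r² - 5r + 6 = 0 are 2, 3.
General solution y = c₁ e^(2x) + c₂ e^(3x).
Apply y(0) = 5: c₁ + c₂ = 5. Apply y'(0) = 1: 2 c₁ + 3 c₂ = 1.
Solve: c₁ = 14, c₂ = -9.
Particular solution: y = 14e^(2x) - 9e^(3x).


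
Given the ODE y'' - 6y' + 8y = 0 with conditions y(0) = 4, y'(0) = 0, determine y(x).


Characteristic roots of r² - 6r + 8 = 0 are 2, 4.
General solution y = c₁ e^(2x) + c₂ e^(4x).
Apply y(0) = 4: c₁ + c₂ = 4. Apply y'(0) = 0: 2 c₁ + 4 c₂ = 0.
Solve: c₁ = 8, c₂ = -4.
Particular solution: y = 8e^(2x) - 4e^(4x).


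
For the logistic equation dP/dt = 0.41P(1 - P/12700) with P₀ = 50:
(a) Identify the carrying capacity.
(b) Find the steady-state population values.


Logistic ODE dP/dt = 0.41P(1 - P/12700) has equilibria where dP/dt = 0, i.e. P = 0 or P = 12700.
The coefficient (1 - P/K) = 0 when P = K, identifying K = 12700 as the carrying capacity.
(a) K = 12700; (b) equilibria P = 0 and P = 12700.


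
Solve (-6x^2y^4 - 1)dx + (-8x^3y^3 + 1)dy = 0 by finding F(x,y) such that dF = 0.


Check exactness: ∂M/∂y = -24x^2y^3 and ∂N/∂x = -24x^2y^3; equal, so the equation is exact.
Integrate M with respect to x (treating y as constant): ∫M dx = -2x^3y^4 - x + h(y).
Differentiate w.r.t. y and set equal to N: the x-dependent terms already match, leaving h'(y) = 1. Integrate: h(y) = y.
So F(x,y) = -2x^3y^4 + y - x.
General solution: -2x^3y^4 + y - x = C.


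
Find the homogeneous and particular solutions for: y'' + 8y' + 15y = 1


Characteristic roots of r² + 8r + 15 = 0 are -3, -5.
y_h = C₁e^(-3x) + C₂e^(-5x).
Constant forcing; try y_p = A. Then 15A = 1 ⇒ A = 1/15.
General solution: y = C₁e^(-3x) + C₂e^(-5x) + 1/15.


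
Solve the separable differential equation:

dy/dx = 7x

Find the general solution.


Integrate both sides with respect to x: y = ∫ 7x dx = (7/2)x^2 + C.


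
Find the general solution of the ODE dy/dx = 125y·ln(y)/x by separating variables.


Separate: dy/[y ln(y)] = 125 dx/x.
Substitute u = ln(y): du/u = 125 dx/x.
Integrate: ln|ln(y)| = 125ln|x| + C₀, hence ln(y) = C·x^125.


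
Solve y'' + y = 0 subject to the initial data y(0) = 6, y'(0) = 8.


Characteristic roots of r² + 1 = 0 are ±1i, so y = C₁cos(x) + C₂sin(x).
Apply y(0) = 6: C₁ = 6. Differentiate and apply y'(0) = 8: 1·C₂ = 8, so C₂ = 8.
Particular solution: y = 6cos(x) + 8sin(x).


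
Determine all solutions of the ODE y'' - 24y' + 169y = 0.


Characteristic equation: r² - 24r + 169 = 0.
Discriminant is negative; roots r = 12 ± 5i (complex conjugate pair).
General solution uses e^(α x)(C₁ cos(β x) + C₂ sin(β x)): y = e^(12x)(C₁cos(5x) + C₂sin(5x)).


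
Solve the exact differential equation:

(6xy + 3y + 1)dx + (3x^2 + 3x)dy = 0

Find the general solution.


Check exactness: ∂M/∂y = 6x + 3 and ∂N/∂x = 6x + 3; equal, so the equation is exact.
Integrate M with respect to x (treating y as constant): ∫M dx = 3x^2y + 3xy + x + h(y).
Differentiate w.r.t. y and set equal to N: all terms match, so h'(y) = 0 and h is a constant absorbed into C.
General solution: 3x^2y + 3xy + x = C.


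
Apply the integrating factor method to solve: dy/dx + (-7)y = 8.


P(x) = -7 ⇒ μ = e^(-7x).
(μ y)' = 8e^(-7x) ⇒ μ y = -(8/7)e^(-7x) + C.
Divide by μ: y = -8/7 + Ce^(7x).


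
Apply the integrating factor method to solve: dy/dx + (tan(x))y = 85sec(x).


P(x) = tan(x) ⇒ μ = e^(∫tan(x)dx) = sec(x).
(sec(x) y)' = 85sec²(x) ⇒ sec(x) y = 85tan(x) + C.
Multiply by cos(x): y = 85sin(x) + C·cos(x).


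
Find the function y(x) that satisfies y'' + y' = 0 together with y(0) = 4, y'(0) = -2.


Characteristic roots of r² + r = 0 are 0, -1.
General solution y = c₁ + c₂ e^(-x).
Apply y(0) = 4: c₁ + c₂ = 4. Apply y'(0) = -2: 0 c₁ - 1 c₂ = -2.
Solve: c₁ = 2, c₂ = 2.
Particular solution: y = 2 + 2e^(-x).


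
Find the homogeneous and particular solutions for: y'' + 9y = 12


Homogeneous part: r² + 9 = 0 ⇒ r = ±3i, so y_h = C₁cos(3x) + C₂sin(3x).
Try constant y_p = A; plug in: 9A = 12 ⇒ A = 4/3.
General solution: y = C₁cos(3x) + C₂sin(3x) + 4/3.


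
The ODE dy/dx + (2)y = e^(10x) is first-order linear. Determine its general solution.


P(x) = 2 ⇒ μ = e^(2x).
(μ y)' = e^(12x) ⇒ μ y = e^(12x)/12 + C.
Divide by μ: y = (1/12)e^(10x) + Ce^(-2x).


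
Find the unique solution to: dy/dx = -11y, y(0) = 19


General solution of y' = -11y is y = Ce^(-11x).
Apply y(0) = 19: C = 19.
Particular solution: y = 19e^(-11x).


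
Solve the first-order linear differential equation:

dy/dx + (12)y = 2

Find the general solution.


P(x) = 12, Q(x) = 2; integrating factor μ = e^(12x).
(μ y)' = 2e^(12x) ⇒ μ y = (1/6)e^(12x) + C.
Divide by μ: y = 1/6 + Ce^(-12x).


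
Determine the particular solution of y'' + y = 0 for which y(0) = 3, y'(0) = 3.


Characteristic roots of r² + 1 = 0 are ±1i, so y = C₁cos(x) + C₂sin(x).
Apply y(0) = 3: C₁ = 3. Differentiate and apply y'(0) = 3: 1·C₂ = 3, so C₂ = 3.
Particular solution: y = 3cos(x) + 3sin(x).


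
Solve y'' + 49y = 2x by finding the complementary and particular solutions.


Homogeneous: r² + 49 = 0 ⇒ r = ±7i, y_h = C₁cos(7x) + C₂sin(7x).
Polynomial forcing; try y_p = Ax + B. Then y_p'' + 49 y_p = 49(Ax + B) = 2x, so B = 0 and A = 2/49.
General solution: y = C₁cos(7x) + C₂sin(7x) + (2/49)x.


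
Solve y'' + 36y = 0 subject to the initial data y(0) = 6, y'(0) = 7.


Characteristic roots of r² + 36 = 0 are ±6i, so y = C₁cos(6x) + C₂sin(6x).
Apply y(0) = 6: C₁ = 6. Differentiate and apply y'(0) = 7: 6·C₂ = 7, so C₂ = 7/6.
Particular solution: y = 6cos(6x) + (7/6)sin(6x).


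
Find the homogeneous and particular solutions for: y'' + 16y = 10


Homogeneous part: r² + 16 = 0 ⇒ r = ±4i, so y_h = C₁cos(4x) + C₂sin(4x).
Try constant y_p = A; plug in: 16A = 10 ⇒ A = 5/8.
General solution: y = C₁cos(4x) + C₂sin(4x) + 5/8.


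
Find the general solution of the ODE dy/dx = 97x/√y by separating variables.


Separate: √y dy = 97x dx.
Integrate: (2/3)y^(3/2) = (97/2)x² + C.


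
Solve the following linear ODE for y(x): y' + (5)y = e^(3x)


P(x) = 5 ⇒ μ = e^(5x).
(μ y)' = e^(8x) ⇒ μ y = e^(8x)/8 + C.
Divide by μ: y = (1/8)e^(3x) + Ce^(-5x).


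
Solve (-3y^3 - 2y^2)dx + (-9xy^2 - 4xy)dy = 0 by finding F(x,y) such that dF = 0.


Check exactness: ∂M/∂y = -9y^2 - 4y and ∂N/∂x = -9y^2 - 4y; equal, so the equation is exact.
Integrate M with respect to x (treating y as constant): ∫M dx = -3xy^3 - 2xy^2 + h(y).
Differentiate w.r.t. y and set equal to N: all terms match, so h'(y) = 0 and h is a constant absorbed into C.
General solution: -3xy^3 - 2xy^2 = C.


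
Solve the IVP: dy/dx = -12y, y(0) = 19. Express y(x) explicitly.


General solution of y' = -12y is y = Ce^(-12x).
Apply y(0) = 19: C = 19.
Particular solution: y = 19e^(-12x).


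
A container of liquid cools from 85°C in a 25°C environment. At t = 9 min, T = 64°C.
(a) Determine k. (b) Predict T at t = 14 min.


Newton's law: T(t) = T_a + (T₀ - T_a)e^(-kt).
(a) Use T(9) = 64: (64 - 25)/(85 - 25) = e^(-k·9), so k = -ln(0.650)/9 ≈ 0.0479.
(b) Apply k to t = 14: T(14) = 25 + (60)e^(-0.670) ≈ 55.7°C.


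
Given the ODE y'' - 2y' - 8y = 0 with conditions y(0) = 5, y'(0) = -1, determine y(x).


Characteristic roots of r² - 2r - 8 = 0 are 4, -2.
General solution y = c₁ e^(4x) + c₂ e^(-2x).
Apply y(0) = 5: c₁ + c₂ = 5. Apply y'(0) = -1: 4 c₁ - 2 c₂ = -1.
Solve: c₁ = 3/2, c₂ = 7/2.
Particular solution: y = (3/2)e^(4x) + (7/2)e^(-2x).


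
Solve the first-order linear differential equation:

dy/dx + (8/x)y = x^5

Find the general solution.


P(x) = 8/x ⇒ μ = x^8.
(x^8 y)' = x^13 ⇒ x^8 y = x^14/(14) + C.
Solve for y: y = (1/14)x^6 + C/x^8.


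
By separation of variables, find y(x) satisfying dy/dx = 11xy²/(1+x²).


Separate: dy/y² = 11x/(1+x²) dx.
Integrate LHS: ∫ dy/y² = -1/y.
Integrate RHS via u = 1+x²: (11/2)ln(1+x²) + C.
Result: -1/y = (11/2)ln(1+x²) + C.


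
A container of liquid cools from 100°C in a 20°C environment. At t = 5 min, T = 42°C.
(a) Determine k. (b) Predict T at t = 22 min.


Newton's law: T(t) = T_a + (T₀ - T_a)e^(-kt).
(a) Use T(5) = 42: (42 - 20)/(100 - 20) = e^(-k·5), so k = -ln(0.275)/5 ≈ 0.2582.
(b) Apply k to t = 22: T(22) = 20 + (80)e^(-5.680) ≈ 20.3°C.


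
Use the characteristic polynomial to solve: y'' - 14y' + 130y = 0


Characteristic equation: r² - 14r + 130 = 0.
Discriminant is negative; roots r = 7 ± 9i (complex conjugate pair).
General solution uses e^(α x)(C₁ cos(β x) + C₂ sin(β x)): y = e^(7x)(C₁cos(9x) + C₂sin(9x)).


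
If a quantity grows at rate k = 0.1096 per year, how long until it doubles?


Exponential growth: P(t) = P₀ e^(0.1096t). Set P(t)/P₀ = 2: e^(0.1096t) = 2.
Solve: t = ln(2)/0.1096 ≈ 6.32 years.


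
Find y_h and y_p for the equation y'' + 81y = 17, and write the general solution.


Homogeneous part: r² + 81 = 0 ⇒ r = ±9i, so y_h = C₁cos(9x) + C₂sin(9x).
Try constant y_p = A; plug in: 81A = 17 ⇒ A = 17/81.
General solution: y = C₁cos(9x) + C₂sin(9x) + 17/81.


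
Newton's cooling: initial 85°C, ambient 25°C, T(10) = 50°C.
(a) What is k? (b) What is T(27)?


Newton's law: T(t) = T_a + (T₀ - T_a)e^(-kt).
(a) Use T(10) = 50: (50 - 25)/(85 - 25) = e^(-k·10), so k = -ln(0.417)/10 ≈ 0.0875.
(b) Apply k to t = 27: T(27) = 25 + (60)e^(-2.364) ≈ 30.6°C.


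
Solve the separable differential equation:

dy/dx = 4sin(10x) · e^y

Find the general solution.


Separate: e^(-y) dy = 4sin(10x) dx.
Integrate: -e^(-y) = -(2/5)cos(10x) + C₀.
Rearrange: e^(-y) = (2/5)cos(10x) + C.


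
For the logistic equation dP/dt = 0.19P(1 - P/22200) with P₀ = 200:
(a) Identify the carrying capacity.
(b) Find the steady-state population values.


Logistic ODE dP/dt = 0.19P(1 - P/22200) has equilibria where dP/dt = 0, i.e. P = 0 or P = 22200.
The coefficient (1 - P/K) = 0 when P = K, identifying K = 22200 as the carrying capacity.
(a) K = 22200; (b) equilibria P = 0 and P = 22200.


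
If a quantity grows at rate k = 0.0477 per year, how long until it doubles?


Exponential growth: P(t) = P₀ e^(0.0477t). Set P(t)/P₀ = 2: e^(0.0477t) = 2.
Solve: t = ln(2)/0.0477 ≈ 14.53 years.


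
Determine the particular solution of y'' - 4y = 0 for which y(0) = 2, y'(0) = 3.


Characteristic roots of r² - 4 = 0 are -2, 2.
General solution y = c₁ e^(-2x) + c₂ e^(2x).
Apply y(0) = 2: c₁ + c₂ = 2. Apply y'(0) = 3: -2 c₁ + 2 c₂ = 3.
Solve: c₁ = 1/4, c₂ = 7/4.
Particular solution: y = (1/4)e^(-2x) + (7/4)e^(2x).


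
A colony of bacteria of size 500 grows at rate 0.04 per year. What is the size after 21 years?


The ODE dP/dt = 0.04P has solution P(t) = P(0)e^(0.04t).
Substitute P(0) = 500 and t = 21: P(21) = 500 e^(0.84) ≈ 1158.


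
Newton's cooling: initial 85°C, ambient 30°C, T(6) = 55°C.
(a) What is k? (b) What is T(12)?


Newton's law: T(t) = T_a + (T₀ - T_a)e^(-kt).
(a) Use T(6) = 55: (55 - 30)/(85 - 30) = e^(-k·6), so k = -ln(0.455)/6 ≈ 0.1314.
(b) Apply k to t = 12: T(12) = 30 + (55)e^(-1.577) ≈ 41.4°C.


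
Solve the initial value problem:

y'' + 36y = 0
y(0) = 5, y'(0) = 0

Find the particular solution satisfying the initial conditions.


Characteristic roots of r² + 36 = 0 are ±6i, so y = C₁cos(6x) + C₂sin(6x).
Apply y(0) = 5: C₁ = 5. Differentiate and apply y'(0) = 0: 6·C₂ = 0, so C₂ = 0.
Particular solution: y = 5cos(6x).


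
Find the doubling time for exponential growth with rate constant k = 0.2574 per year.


Exponential growth: P(t) = P₀ e^(0.2574t). Set P(t)/P₀ = 2: e^(0.2574t) = 2.
Solve: t = ln(2)/0.2574 ≈ 2.69 years.


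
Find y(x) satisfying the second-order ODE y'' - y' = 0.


Characteristic equation: r² - r = 0.
Factor: (r - 1)(r - 0) = 0 ⇒ r = 1, 0 (distinct real).
General solution: y = C₁e^(x) + C₂.


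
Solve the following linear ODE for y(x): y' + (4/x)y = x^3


P(x) = 4/x ⇒ μ = x^4.
(x^4 y)' = x^4·x^3 = x^7.
Integrate: x^4 y = x^8/(8) + C.
Solve for y: y = (1/8)x^4 + C/x^4.


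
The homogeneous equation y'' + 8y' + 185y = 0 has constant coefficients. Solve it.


Characteristic equation: r² + 8r + 185 = 0.
Discriminant is negative; roots r = -4 ± 13i (complex conjugate pair).
General solution uses e^(α x)(C₁ cos(β x) + C₂ sin(β x)): y = e^(-4x)(C₁cos(13x) + C₂sin(13x)).


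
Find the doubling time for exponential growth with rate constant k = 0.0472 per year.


Exponential growth: P(t) = P₀ e^(0.0472t). Set P(t)/P₀ = 2: e^(0.0472t) = 2.
Solve: t = ln(2)/0.0472 ≈ 14.69 years.


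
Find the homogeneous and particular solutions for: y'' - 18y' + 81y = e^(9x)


Characteristic polynomial (r - 9)² = 0; repeated root r = 9.
y_h = (C₁ + C₂x)e^(9x). Forcing matches the repeated root (resonance), so try y_p = Ax² e^(9x).
Substitute and solve for A: 2A = 1, so A = 1/2.
General solution: y = (C₁ + C₂x + (1/2)x²)e^(9x).


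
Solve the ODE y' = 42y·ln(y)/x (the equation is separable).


Separate: dy/[y ln(y)] = 42 dx/x.
Substitute u = ln(y): du/u = 42 dx/x.
Integrate: ln|ln(y)| = 42ln|x| + C₀, hence ln(y) = C·x^42.


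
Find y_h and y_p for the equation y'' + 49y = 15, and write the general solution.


Homogeneous part: r² + 49 = 0 ⇒ r = ±7i, so y_h = C₁cos(7x) + C₂sin(7x).
Try constant y_p = A; plug in: 49A = 15 ⇒ A = 15/49.
General solution: y = C₁cos(7x) + C₂sin(7x) + 15/49.


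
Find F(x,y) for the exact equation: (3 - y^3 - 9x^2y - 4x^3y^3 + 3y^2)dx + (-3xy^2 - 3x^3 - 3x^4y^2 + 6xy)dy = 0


Check exactness: ∂M/∂y = -3y^2 - 9x^2 - 12x^3y^2 + 6y and ∂N/∂x = -3y^2 - 9x^2 - 12x^3y^2 + 6y; equal, so the equation is exact.
Integrate M with respect to x (treating y as constant): ∫M dx = 3x - xy^3 - 3x^3y - x^4y^3 + 3xy^2 + h(y).
Differentiate w.r.t. y and set equal to N: all terms match, so h'(y) = 0 and h is a constant absorbed into C.
General solution: 3x - xy^3 - 3x^3y - x^4y^3 + 3xy^2 = C.


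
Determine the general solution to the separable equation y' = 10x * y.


Separate variables: dy/y = 10x dx.
Integrate: ln|y| = 5x^2 + C₀.
Exponentiate: y = Ce^(5x^2).


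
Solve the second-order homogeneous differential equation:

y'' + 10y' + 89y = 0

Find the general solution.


Characteristic equation: r² + 10r + 89 = 0.
Discriminant is negative; roots r = -5 ± 8i (complex conjugate pair).
General solution uses e^(α x)(C₁ cos(β x) + C₂ sin(β x)): y = e^(-5x)(C₁cos(8x) + C₂sin(8x)).


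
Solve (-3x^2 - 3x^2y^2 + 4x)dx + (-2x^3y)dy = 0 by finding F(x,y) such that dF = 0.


Check exactness: ∂M/∂y = -6x^2y and ∂N/∂x = -6x^2y; equal, so the equation is exact.
Integrate M with respect to x (treating y as constant): ∫M dx = -x^3 - x^3y^2 + 2x^2 + h(y).
Differentiate w.r.t. y and set equal to N: all terms match, so h'(y) = 0 and h is a constant absorbed into C.
General solution: -x^3 - x^3y^2 + 2x^2 = C.


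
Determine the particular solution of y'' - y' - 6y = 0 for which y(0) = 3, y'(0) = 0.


Characteristic roots of r² - r - 6 = 0 are 3, -2.
General solution y = c₁ e^(3x) + c₂ e^(-2x).
Apply y(0) = 3: c₁ + c₂ = 3. Apply y'(0) = 0: 3 c₁ - 2 c₂ = 0.
Solve: c₁ = 6/5, c₂ = 9/5.
Particular solution: y = (6/5)e^(3x) + (9/5)e^(-2x).


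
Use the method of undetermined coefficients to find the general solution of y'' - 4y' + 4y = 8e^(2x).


Characteristic polynomial (r - 2)² = 0; repeated root r = 2.
y_h = (C₁ + C₂x)e^(2x). Forcing matches the repeated root (resonance), so try y_p = Ax² e^(2x).
Substitute and solve for A: 2A = 8, so A = 4.
General solution: y = (C₁ + C₂x + 4x²)e^(2x).


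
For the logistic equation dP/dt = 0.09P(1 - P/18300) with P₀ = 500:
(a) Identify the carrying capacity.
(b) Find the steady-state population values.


Logistic ODE dP/dt = 0.09P(1 - P/18300) has equilibria where dP/dt = 0, i.e. P = 0 or P = 18300.
The coefficient (1 - P/K) = 0 when P = K, identifying K = 18300 as the carrying capacity.
(a) K = 18300; (b) equilibria P = 0 and P = 18300.


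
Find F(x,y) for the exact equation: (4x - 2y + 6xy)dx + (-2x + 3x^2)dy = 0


Check exactness: ∂M/∂y = -2 + 6x and ∂N/∂x = -2 + 6x; equal, so the equation is exact.
Integrate M with respect to x (treating y as constant): ∫M dx = 2x^2 - 2xy + 3x^2y + h(y).
Differentiate w.r.t. y and set equal to N: all terms match, so h'(y) = 0 and h is a constant absorbed into C.
General solution: 2x^2 - 2xy + 3x^2y = C.


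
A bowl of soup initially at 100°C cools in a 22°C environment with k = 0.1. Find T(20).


Newton's law: dT/dt = -k(T - T_a) has solution T(t) = T_a + (T₀ - T_a)e^(-kt).
Plug in T_a = 22, T₀ = 100, k = 0.1, t = 20: T(20) = 22 + (78)e^(-2.00) ≈ 32.6°C.


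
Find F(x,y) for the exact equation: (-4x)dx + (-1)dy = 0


Check exactness: ∂M/∂y = 0 and ∂N/∂x = 0; equal, so the equation is exact.
Integrate M with respect to x (treating y as constant): ∫M dx = -2x^2 + h(y).
Differentiate w.r.t. y and set equal to N: the x-dependent terms already match, leaving h'(y) = -1. Integrate: h(y) = -y.
So F(x,y) = -y - 2x^2.
General solution: -y - 2x^2 = C.


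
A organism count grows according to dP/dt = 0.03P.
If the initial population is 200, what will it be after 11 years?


The ODE dP/dt = 0.03P has solution P(t) = P(0)e^(0.03t).
Substitute P(0) = 200 and t = 11: P(11) = 200 e^(0.33) ≈ 278.


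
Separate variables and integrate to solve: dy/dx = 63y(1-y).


Separate: dy/[y(1-y)] = 63 dx.
Partial fractions: 1/[y(1-y)] = 1/y + 1/(1-y).
Integrate: ln|y/(1-y)| = 63x + C₀.
Solve for y: y = 1/(1 + Ce^(-63x)).


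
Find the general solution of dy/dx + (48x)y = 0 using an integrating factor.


P(x) = 48x ⇒ μ = e^(24x²).
Q(x) = 0 so μ y is constant: y = Ce^(-24x²).


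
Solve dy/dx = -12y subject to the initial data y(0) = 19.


General solution of y' = -12y is y = Ce^(-12x).
Apply y(0) = 19: C = 19.
Particular solution: y = 19e^(-12x).


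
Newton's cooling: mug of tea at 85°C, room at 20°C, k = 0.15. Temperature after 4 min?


Newton's law: dT/dt = -k(T - T_a) has solution T(t) = T_a + (T₀ - T_a)e^(-kt).
Plug in T_a = 20, T₀ = 85, k = 0.15, t = 4: T(4) = 20 + (65)e^(-0.60) ≈ 55.7°C.


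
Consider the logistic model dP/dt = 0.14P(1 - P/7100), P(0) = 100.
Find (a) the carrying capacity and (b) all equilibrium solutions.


Logistic ODE dP/dt = 0.14P(1 - P/7100) has equilibria where dP/dt = 0, i.e. P = 0 or P = 7100.
The coefficient (1 - P/K) = 0 when P = K, identifying K = 7100 as the carrying capacity.
(a) K = 7100; (b) equilibria P = 0 and P = 7100.


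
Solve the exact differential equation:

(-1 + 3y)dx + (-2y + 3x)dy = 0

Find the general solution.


Check exactness: ∂M/∂y = 3 and ∂N/∂x = 3; equal, so the equation is exact.
Integrate M with respect to x (treating y as constant): ∫M dx = -x + 3xy + h(y).
Differentiate w.r.t. y and set equal to N: the x-dependent terms already match, leaving h'(y) = -2y. Integrate: h(y) = -y^2.
So F(x,y) = -y^2 - x + 3xy.
General solution: -y^2 - x + 3xy = C.


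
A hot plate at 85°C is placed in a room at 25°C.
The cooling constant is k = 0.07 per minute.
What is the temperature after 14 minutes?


Newton's law: dT/dt = -k(T - T_a) has solution T(t) = T_a + (T₀ - T_a)e^(-kt).
Plug in T_a = 25, T₀ = 85, k = 0.07, t = 14: T(14) = 25 + (60)e^(-0.98) ≈ 47.5°C.


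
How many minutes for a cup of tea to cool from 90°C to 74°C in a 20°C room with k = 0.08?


From T(t) = T_a + (T₀ - T_a)e^(-kt), set T(t) = 74:
(74 - 20) / (90 - 20) = e^(-0.08t), so t = -ln(0.771)/0.08 ≈ 3.2 minutes.


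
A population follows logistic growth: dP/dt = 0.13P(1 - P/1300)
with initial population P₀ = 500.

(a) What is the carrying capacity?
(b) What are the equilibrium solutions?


Logistic ODE dP/dt = 0.13P(1 - P/1300) has equilibria where dP/dt = 0, i.e. P = 0 or P = 1300.
The coefficient (1 - P/K) = 0 when P = K, identifying K = 1300 as the carrying capacity.
(a) K = 1300; (b) equilibria P = 0 and P = 1300.


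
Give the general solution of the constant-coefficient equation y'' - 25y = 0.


Characteristic equation: r² - 25 = 0.
Factor: (r + 5)(r - 5) = 0 ⇒ r = -5, 5 (distinct real).
General solution: y = C₁e^(-5x) + C₂e^(5x).


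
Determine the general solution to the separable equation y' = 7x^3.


Integrate both sides with respect to x: y = ∫ 7x^3 dx = (7/4)x^4 + C.


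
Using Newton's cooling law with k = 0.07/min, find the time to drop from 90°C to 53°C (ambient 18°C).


From T(t) = T_a + (T₀ - T_a)e^(-kt), set T(t) = 53:
(53 - 18) / (90 - 18) = e^(-0.07t), so t = -ln(0.486)/0.07 ≈ 10.3 minutes.


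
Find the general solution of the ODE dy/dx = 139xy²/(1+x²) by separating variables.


Separate: dy/y² = 139x/(1+x²) dx.
Integrate LHS: ∫ dy/y² = -1/y.
Integrate RHS via u = 1+x²: (139/2)ln(1+x²) + C.
Result: -1/y = (139/2)ln(1+x²) + C.


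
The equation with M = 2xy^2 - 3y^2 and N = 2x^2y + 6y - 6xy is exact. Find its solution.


Check exactness: ∂M/∂y = 4xy - 6y and ∂N/∂x = 4xy - 6y; equal, so the equation is exact.
Integrate M with respect to x (treating y as constant): ∫M dx = x^2y^2 - 3xy^2 + h(y).
Differentiate w.r.t. y and set equal to N: the x-dependent terms already match, leaving h'(y) = 6y. Integrate: h(y) = 3y^2.
So F(x,y) = x^2y^2 + 3y^2 - 3xy^2.
General solution: x^2y^2 + 3y^2 - 3xy^2 = C.


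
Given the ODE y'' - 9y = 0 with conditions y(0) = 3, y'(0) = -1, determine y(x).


Characteristic roots of r² - 9 = 0 are -3, 3.
General solution y = c₁ e^(-3x) + c₂ e^(3x).
Apply y(0) = 3: c₁ + c₂ = 3. Apply y'(0) = -1: -3 c₁ + 3 c₂ = -1.
Solve: c₁ = 5/3, c₂ = 4/3.
Particular solution: y = (5/3)e^(-3x) + (4/3)e^(3x).


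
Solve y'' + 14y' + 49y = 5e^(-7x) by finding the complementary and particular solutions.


Characteristic polynomial (r + 7)² = 0; repeated root r = -7.
y_h = (C₁ + C₂x)e^(-7x). Forcing matches the repeated root (resonance), so try y_p = Ax² e^(-7x).
Substitute and solve for A: 2A = 5, so A = 5/2.
General solution: y = (C₁ + C₂x + (5/2)x²)e^(-7x).


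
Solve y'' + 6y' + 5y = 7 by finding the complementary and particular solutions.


Characteristic roots of r² + 6r + 5 = 0 are -5, -1.
y_h = C₁e^(-5x) + C₂e^(-x).
Constant forcing; try y_p = A. Then 5A = 7 ⇒ A = 7/5.
General solution: y = C₁e^(-5x) + C₂e^(-x) + 7/5.


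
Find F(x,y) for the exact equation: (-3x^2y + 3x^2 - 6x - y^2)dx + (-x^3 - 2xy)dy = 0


Check exactness: ∂M/∂y = -3x^2 - 2y and ∂N/∂x = -3x^2 - 2y; equal, so the equation is exact.
Integrate M with respect to x (treating y as constant): ∫M dx = -x^3y + x^3 - 3x^2 - xy^2 + h(y).
Differentiate w.r.t. y and set equal to N: all terms match, so h'(y) = 0 and h is a constant absorbed into C.
General solution: -x^3y + x^3 - 3x^2 - xy^2 = C.


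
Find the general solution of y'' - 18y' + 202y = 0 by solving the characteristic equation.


Characteristic equation: r² - 18r + 202 = 0.
Discriminant is negative; roots r = 9 ± 11i (complex conjugate pair).
General solution uses e^(α x)(C₁ cos(β x) + C₂ sin(β x)): y = e^(9x)(C₁cos(11x) + C₂sin(11x)).


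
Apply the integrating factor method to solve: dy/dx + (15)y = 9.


P(x) = 15, Q(x) = 9; integrating factor μ = e^(15x).
(μ y)' = 9e^(15x) ⇒ μ y = (3/5)e^(15x) + C.
Divide by μ: y = 3/5 + Ce^(-15x).


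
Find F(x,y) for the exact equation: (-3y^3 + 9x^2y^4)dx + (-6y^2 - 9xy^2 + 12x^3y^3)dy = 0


Check exactness: ∂M/∂y = -9y^2 + 36x^2y^3 and ∂N/∂x = -9y^2 + 36x^2y^3; equal, so the equation is exact.
Integrate M with respect to x (treating y as constant): ∫M dx = -3xy^3 + 3x^3y^4 + h(y).
Differentiate w.r.t. y and set equal to N: the x-dependent terms already match, leaving h'(y) = -6y^2. Integrate: h(y) = -2y^3.
So F(x,y) = -2y^3 - 3xy^3 + 3x^3y^4.
General solution: -2y^3 - 3xy^3 + 3x^3y^4 = C.


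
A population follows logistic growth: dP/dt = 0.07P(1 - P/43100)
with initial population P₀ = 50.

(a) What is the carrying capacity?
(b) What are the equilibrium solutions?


Logistic ODE dP/dt = 0.07P(1 - P/43100) has equilibria where dP/dt = 0, i.e. P = 0 or P = 43100.
The coefficient (1 - P/K) = 0 when P = K, identifying K = 43100 as the carrying capacity.
(a) K = 43100; (b) equilibria P = 0 and P = 43100.


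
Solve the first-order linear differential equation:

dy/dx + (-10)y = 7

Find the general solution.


P(x) = -10 ⇒ μ = e^(-10x).
(μ y)' = 7e^(-10x) ⇒ μ y = -(7/10)e^(-10x) + C.
Divide by μ: y = -7/10 + Ce^(10x).


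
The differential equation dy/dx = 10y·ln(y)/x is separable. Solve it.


Separate: dy/[y ln(y)] = 10 dx/x.
Substitute u = ln(y): du/u = 10 dx/x.
Integrate: ln|ln(y)| = 10ln|x| + C₀, hence ln(y) = C·x^10.


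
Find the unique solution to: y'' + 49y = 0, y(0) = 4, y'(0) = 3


Characteristic roots of r² + 49 = 0 are ±7i, so y = C₁cos(7x) + C₂sin(7x).
Apply y(0) = 4: C₁ = 4. Differentiate and apply y'(0) = 3: 7·C₂ = 3, so C₂ = 3/7.
Particular solution: y = 4cos(7x) + (3/7)sin(7x).


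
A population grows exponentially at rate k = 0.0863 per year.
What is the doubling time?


Exponential growth: P(t) = P₀ e^(0.0863t). Set P(t)/P₀ = 2: e^(0.0863t) = 2.
Solve: t = ln(2)/0.0863 ≈ 8.03 years.


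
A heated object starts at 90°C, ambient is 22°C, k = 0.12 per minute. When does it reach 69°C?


From T(t) = T_a + (T₀ - T_a)e^(-kt), set T(t) = 69:
(69 - 22) / (90 - 22) = e^(-0.12t), so t = -ln(0.691)/0.12 ≈ 3.1 minutes.


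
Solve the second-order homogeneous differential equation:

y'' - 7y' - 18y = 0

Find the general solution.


Characteristic equation: r² - 7r - 18 = 0.
Factor: (r + 2)(r - 9) = 0 ⇒ r = -2, 9 (distinct real).
General solution: y = C₁e^(-2x) + C₂e^(9x).


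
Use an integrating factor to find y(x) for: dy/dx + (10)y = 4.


P(x) = 10, Q(x) = 4; integrating factor μ = e^(10x).
(μ y)' = 4e^(10x) ⇒ μ y = (2/5)e^(10x) + C.
Divide by μ: y = 2/5 + Ce^(-10x).


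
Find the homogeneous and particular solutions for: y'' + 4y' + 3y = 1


Characteristic roots of r² + 4r + 3 = 0 are -1, -3.
y_h = C₁e^(-x) + C₂e^(-3x).
Constant forcing; try y_p = A. Then 3A = 1 ⇒ A = 1/3.
General solution: y = C₁e^(-x) + C₂e^(-3x) + 1/3.


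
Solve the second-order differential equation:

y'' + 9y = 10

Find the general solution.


Homogeneous part: r² + 9 = 0 ⇒ r = ±3i, so y_h = C₁cos(3x) + C₂sin(3x).
Try constant y_p = A; plug in: 9A = 10 ⇒ A = 10/9.
General solution: y = C₁cos(3x) + C₂sin(3x) + 10/9.


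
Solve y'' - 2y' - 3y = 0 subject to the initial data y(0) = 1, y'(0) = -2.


Characteristic roots of r² - 2r - 3 = 0 are -1, 3.
General solution y = c₁ e^(-x) + c₂ e^(3x).
Apply y(0) = 1: c₁ + c₂ = 1. Apply y'(0) = -2: -1 c₁ + 3 c₂ = -2.
Solve: c₁ = 5/4, c₂ = -1/4.
Particular solution: y = (5/4)e^(-x) - (1/4)e^(3x).


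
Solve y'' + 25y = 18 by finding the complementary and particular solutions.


Homogeneous part: r² + 25 = 0 ⇒ r = ±5i, so y_h = C₁cos(5x) + C₂sin(5x).
Try constant y_p = A; plug in: 25A = 18 ⇒ A = 18/25.
General solution: y = C₁cos(5x) + C₂sin(5x) + 18/25.


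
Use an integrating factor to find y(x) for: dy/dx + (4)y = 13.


P(x) = 4, Q(x) = 13; integrating factor μ = e^(4x).
(μ y)' = 13e^(4x) ⇒ μ y = (13/4)e^(4x) + C.
Divide by μ: y = 13/4 + Ce^(-4x).


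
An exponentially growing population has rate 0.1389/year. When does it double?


Exponential growth: P(t) = P₀ e^(0.1389t). Set P(t)/P₀ = 2: e^(0.1389t) = 2.
Solve: t = ln(2)/0.1389 ≈ 4.99 years.


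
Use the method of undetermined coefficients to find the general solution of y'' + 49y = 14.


Homogeneous part: r² + 49 = 0 ⇒ r = ±7i, so y_h = C₁cos(7x) + C₂sin(7x).
Try constant y_p = A; plug in: 49A = 14 ⇒ A = 2/7.
General solution: y = C₁cos(7x) + C₂sin(7x) + 2/7.


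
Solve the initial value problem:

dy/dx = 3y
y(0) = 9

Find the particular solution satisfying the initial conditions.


General solution of y' = 3y is y = Ce^(3x).
Apply y(0) = 9: C = 9.
Particular solution: y = 9e^(3x).


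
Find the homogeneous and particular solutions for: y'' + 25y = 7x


Homogeneous: r² + 25 = 0 ⇒ r = ±5i, y_h = C₁cos(5x) + C₂sin(5x).
Polynomial forcing; try y_p = Ax + B. Then y_p'' + 25 y_p = 25(Ax + B) = 7x, so B = 0 and A = 7/25.
General solution: y = C₁cos(5x) + C₂sin(5x) + (7/25)x.


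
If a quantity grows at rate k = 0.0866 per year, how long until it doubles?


Exponential growth: P(t) = P₀ e^(0.0866t). Set P(t)/P₀ = 2: e^(0.0866t) = 2.
Solve: t = ln(2)/0.0866 ≈ 8.00 years.


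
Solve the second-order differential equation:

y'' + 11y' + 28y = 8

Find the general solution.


Characteristic roots of r² + 11r + 28 = 0 are -7, -4.
y_h = C₁e^(-7x) + C₂e^(-4x).
Constant forcing; try y_p = A. Then 28A = 8 ⇒ A = 2/7.
General solution: y = C₁e^(-7x) + C₂e^(-4x) + 2/7.


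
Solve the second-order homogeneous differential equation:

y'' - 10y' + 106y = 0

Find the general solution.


Characteristic equation: r² - 10r + 106 = 0.
Discriminant is negative; roots r = 5 ± 9i (complex conjugate pair).
General solution uses e^(α x)(C₁ cos(β x) + C₂ sin(β x)): y = e^(5x)(C₁cos(9x) + C₂sin(9x)).


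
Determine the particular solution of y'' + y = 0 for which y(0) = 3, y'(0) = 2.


Characteristic roots of r² + 1 = 0 are ±1i, so y = C₁cos(x) + C₂sin(x).
Apply y(0) = 3: C₁ = 3. Differentiate and apply y'(0) = 2: 1·C₂ = 2, so C₂ = 2.
Particular solution: y = 3cos(x) + 2sin(x).


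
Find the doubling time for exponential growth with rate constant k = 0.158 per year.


Exponential growth: P(t) = P₀ e^(0.158t). Set P(t)/P₀ = 2: e^(0.158t) = 2.
Solve: t = ln(2)/0.158 ≈ 4.39 years.


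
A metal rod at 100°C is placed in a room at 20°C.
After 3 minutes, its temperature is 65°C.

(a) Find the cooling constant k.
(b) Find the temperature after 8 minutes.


Newton's law: T(t) = T_a + (T₀ - T_a)e^(-kt).
(a) Use T(3) = 65: (65 - 20)/(100 - 20) = e^(-k·3), so k = -ln(0.562)/3 ≈ 0.1918.
(b) Apply k to t = 8: T(8) = 20 + (80)e^(-1.534) ≈ 37.2°C.


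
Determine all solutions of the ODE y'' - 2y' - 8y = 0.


Characteristic equation: r² - 2r - 8 = 0.
Factor: (r - 4)(r + 2) = 0 ⇒ r = 4, -2 (distinct real).
General solution: y = C₁e^(4x) + C₂e^(-2x).


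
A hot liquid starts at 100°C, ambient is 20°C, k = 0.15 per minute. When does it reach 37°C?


From T(t) = T_a + (T₀ - T_a)e^(-kt), set T(t) = 37:
(37 - 20) / (100 - 20) = e^(-0.15t), so t = -ln(0.212)/0.15 ≈ 10.3 minutes.


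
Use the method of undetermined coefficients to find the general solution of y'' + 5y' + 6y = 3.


Characteristic roots of r² + 5r + 6 = 0 are -3, -2.
y_h = C₁e^(-3x) + C₂e^(-2x).
Constant forcing; try y_p = A. Then 6A = 3 ⇒ A = 1/2.
General solution: y = C₁e^(-3x) + C₂e^(-2x) + 1/2.


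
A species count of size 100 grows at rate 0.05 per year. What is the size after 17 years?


The ODE dP/dt = 0.05P has solution P(t) = P(0)e^(0.05t).
Substitute P(0) = 100 and t = 17: P(17) = 100 e^(0.85) ≈ 234.


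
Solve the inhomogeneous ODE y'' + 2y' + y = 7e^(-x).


Characteristic polynomial (r + 1)² = 0; repeated root r = -1.
y_h = (C₁ + C₂x)e^(-x). Forcing matches the repeated root (resonance), so try y_p = Ax² e^(-x).
Substitute and solve for A: 2A = 7, so A = 7/2.
General solution: y = (C₁ + C₂x + (7/2)x²)e^(-x).


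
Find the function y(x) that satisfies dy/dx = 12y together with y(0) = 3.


General solution of y' = 12y is y = Ce^(12x).
Apply y(0) = 3: C = 3.
Particular solution: y = 3e^(12x).


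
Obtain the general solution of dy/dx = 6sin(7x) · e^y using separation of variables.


Separate: e^(-y) dy = 6sin(7x) dx.
Integrate: -e^(-y) = -(6/7)cos(7x) + C₀.
Rearrange: e^(-y) = (6/7)cos(7x) + C.


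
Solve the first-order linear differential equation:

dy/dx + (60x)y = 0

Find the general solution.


P(x) = 60x ⇒ μ = e^(30x²).
Q(x) = 0 so μ y is constant: y = Ce^(-30x²).


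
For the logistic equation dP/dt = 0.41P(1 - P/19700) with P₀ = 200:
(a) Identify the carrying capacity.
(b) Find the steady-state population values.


Logistic ODE dP/dt = 0.41P(1 - P/19700) has equilibria where dP/dt = 0, i.e. P = 0 or P = 19700.
The coefficient (1 - P/K) = 0 when P = K, identifying K = 19700 as the carrying capacity.
(a) K = 19700; (b) equilibria P = 0 and P = 19700.


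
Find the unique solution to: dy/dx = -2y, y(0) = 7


General solution of y' = -2y is y = Ce^(-2x).
Apply y(0) = 7: C = 7.
Particular solution: y = 7e^(-2x).


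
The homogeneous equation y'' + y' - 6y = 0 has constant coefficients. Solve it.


Characteristic equation: r² + r - 6 = 0.
Factor: (r + 3)(r - 2) = 0 ⇒ r = -3, 2 (distinct real).
General solution: y = C₁e^(-3x) + C₂e^(2x).


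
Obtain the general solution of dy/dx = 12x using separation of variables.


Integrate both sides with respect to x: y = ∫ 12x dx = 6x^2 + C.


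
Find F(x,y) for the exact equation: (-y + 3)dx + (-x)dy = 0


Check exactness: ∂M/∂y = -1 and ∂N/∂x = -1; equal, so the equation is exact.
Integrate M with respect to x (treating y as constant): ∫M dx = -xy + 3x + h(y).
Differentiate w.r.t. y and set equal to N: all terms match, so h'(y) = 0 and h is a constant absorbed into C.
General solution: -xy + 3x = C.


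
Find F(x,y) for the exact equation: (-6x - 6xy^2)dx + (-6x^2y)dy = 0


Check exactness: ∂M/∂y = -12xy and ∂N/∂x = -12xy; equal, so the equation is exact.
Integrate M with respect to x (treating y as constant): ∫M dx = -3x^2 - 3x^2y^2 + h(y).
Differentiate w.r.t. y and set equal to N: all terms match, so h'(y) = 0 and h is a constant absorbed into C.
General solution: -3x^2 - 3x^2y^2 = C.


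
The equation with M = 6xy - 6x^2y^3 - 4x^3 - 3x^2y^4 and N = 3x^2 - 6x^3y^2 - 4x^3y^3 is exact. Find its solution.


Check exactness: ∂M/∂y = 6x - 18x^2y^2 - 12x^2y^3 and ∂N/∂x = 6x - 18x^2y^2 - 12x^2y^3; equal, so the equation is exact.
Integrate M with respect to x (treating y as constant): ∫M dx = 3x^2y - 2x^3y^3 - x^4 - x^3y^4 + h(y).
Differentiate w.r.t. y and set equal to N: all terms match, so h'(y) = 0 and h is a constant absorbed into C.
General solution: 3x^2y - 2x^3y^3 - x^4 - x^3y^4 = C.


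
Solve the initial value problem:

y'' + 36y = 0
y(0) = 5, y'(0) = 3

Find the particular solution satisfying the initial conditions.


Characteristic roots of r² + 36 = 0 are ±6i, so y = C₁cos(6x) + C₂sin(6x).
Apply y(0) = 5: C₁ = 5. Differentiate and apply y'(0) = 3: 6·C₂ = 3, so C₂ = 1/2.
Particular solution: y = 5cos(6x) + (1/2)sin(6x).


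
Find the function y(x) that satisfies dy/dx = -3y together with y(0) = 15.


General solution of y' = -3y is y = Ce^(-3x).
Apply y(0) = 15: C = 15.
Particular solution: y = 15e^(-3x).
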